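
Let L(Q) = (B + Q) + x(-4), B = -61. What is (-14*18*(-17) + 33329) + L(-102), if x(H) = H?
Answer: 37446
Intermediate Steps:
L(Q) = -65 + Q (L(Q) = (-61 + Q) - 4 = -65 + Q)
(-14*18*(-17) + 33329) + L(-102) = (-14*18*(-17) + 33329) + (-65 - 102) = (-252*(-17) + 33329) - 167 = (4284 + 33329) - 167 = 37613 - 167 = 37446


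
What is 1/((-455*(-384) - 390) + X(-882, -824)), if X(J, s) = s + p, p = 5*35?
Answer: 1/173681 ≈ 5.7577e-6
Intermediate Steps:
p = 175
X(J, s) = 175 + s (X(J, s) = s + 175 = 175 + s)
1/((-455*(-384) - 390) + X(-882, -824)) = 1/((-455*(-384) - 390) + (175 - 824)) = 1/((174720 - 390) - 649) = 1/(174330 - 649) = 1/173681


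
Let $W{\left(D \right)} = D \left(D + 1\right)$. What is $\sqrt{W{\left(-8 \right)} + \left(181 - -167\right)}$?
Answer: $2 \sqrt{101} \approx 20.1$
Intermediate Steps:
$W{\left(D \right)} = D \left(1 + D\right)$
$\sqrt{W{\left(-8 \right)} + \left(181 - -167\right)} = \sqrt{- 8 \left(1 - 8\right) + \left(181 - -167\right)} = \sqrt{\left(-8\right) \left(-7\right) + \left(181 + 167\right)} = \sqrt{56 + 348} = \sqrt{404} = 2 \sqrt{101}$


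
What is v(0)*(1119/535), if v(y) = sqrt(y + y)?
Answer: 0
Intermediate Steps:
v(y) = sqrt(2)*sqrt(y) (v(y) = sqrt(2*y) = sqrt(2)*sqrt(y))
v(0)*(1119/535) = (sqrt(2)*sqrt(0))*(1119/535) = (sqrt(2)*0)*(1119*(1/535)) = 0*(1119/535) = 0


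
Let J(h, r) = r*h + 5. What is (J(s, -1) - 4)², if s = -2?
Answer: 9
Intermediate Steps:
J(h, r) = 5 + h*r (J(h, r) = h*r + 5 = 5 + h*r)
(J(s, -1) - 4)² = ((5 - 2*(-1)) - 4)² = ((5 + 2) - 4)² = (7 - 4)² = 3² = 9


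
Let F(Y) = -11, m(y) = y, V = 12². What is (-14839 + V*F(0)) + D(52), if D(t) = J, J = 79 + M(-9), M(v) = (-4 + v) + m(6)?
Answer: -16351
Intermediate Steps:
V = 144
M(v) = 2 + v (M(v) = (-4 + v) + 6 = 2 + v)
J = 72 (J = 79 + (2 - 9) = 79 - 7 = 72)
D(t) = 72
(-14839 + V*F(0)) + D(52) = (-14839 + 144*(-11)) + 72 = (-14839 - 1584) + 72 = -16423 + 72 = -16351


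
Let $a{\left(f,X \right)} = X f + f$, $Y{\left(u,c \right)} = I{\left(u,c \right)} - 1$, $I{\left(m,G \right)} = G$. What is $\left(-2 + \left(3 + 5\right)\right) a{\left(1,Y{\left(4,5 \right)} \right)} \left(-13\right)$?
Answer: $-390$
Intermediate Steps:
$Y{\left(u,c \right)} = -1 + c$ ($Y{\left(u,c \right)} = c - 1 = -1 + c$)
$a{\left(f,X \right)} = f + X f$
$\left(-2 + \left(3 + 5\right)\right) a{\left(1,Y{\left(4,5 \right)} \right)} \left(-13\right) = \left(-2 + \left(3 + 5\right)\right) 1 \left(1 + \left(-1 + 5\right)\right) \left(-13\right) = \left(-2 + 8\right) 1 \left(1 + 4\right) \left(-13\right) = 6 \cdot 1 \cdot 5 \left(-13\right) = 6 \cdot 5 \left(-13\right) = 30 \left(-13\right) = -390$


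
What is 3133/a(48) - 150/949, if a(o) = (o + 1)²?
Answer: 2613067/2278549 ≈ 1.1468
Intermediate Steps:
a(o) = (1 + o)²
3133/a(48) - 150/949 = 3133/((1 + 48)²) - 150/949 = 3133/(49²) - 150*1/949 = 3133/2401 - 150/949 = 2613067/2278549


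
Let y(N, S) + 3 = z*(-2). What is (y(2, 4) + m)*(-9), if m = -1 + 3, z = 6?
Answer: 117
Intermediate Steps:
y(N, S) = -15 (y(N, S) = -3 + 6*(-2) = -3 - 12 = -15)
m = 2
(y(2, 4) + m)*(-9) = (-15 + 2)*(-9) = -13*(-9) = 117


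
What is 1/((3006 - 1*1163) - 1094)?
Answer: 1/749 ≈ 0.0013351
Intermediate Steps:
1/((3006 - 1*1163) - 1094) = 1/((3006 - 1163) - 1094) = 1/(1843 - 1094) = 1/749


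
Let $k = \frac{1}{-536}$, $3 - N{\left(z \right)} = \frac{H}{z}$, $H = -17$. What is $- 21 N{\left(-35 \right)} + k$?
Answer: $- \frac{141509}{2680} \approx -52.802$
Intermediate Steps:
$N{\left(z \right)} = 3 + \frac{17}{z}$ ($N{\left(z \right)} = 3 - - \frac{17}{z} = 3 + \frac{17}{z}$)
$k = - \frac{1}{536} \approx -0.0018657$
$- 21 N{\left(-35 \right)} + k = - 21 \left(3 + \frac{17}{-35}\right) - \frac{1}{536} = - 21 \left(3 + 17 \left(- \frac{1}{35}\right)\right) - \frac{1}{536} = - 21 \left(3 - \frac{17}{35}\right) - \frac{1}{536} = \left(-21\right) \frac{88}{35} - \frac{1}{536} = - \frac{264}{5} - \frac{1}{536} = - \frac{141509}{2680}$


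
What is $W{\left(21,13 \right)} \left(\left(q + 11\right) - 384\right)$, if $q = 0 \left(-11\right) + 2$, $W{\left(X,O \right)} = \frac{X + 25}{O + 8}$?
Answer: $- \frac{2438}{3} \approx -812.67$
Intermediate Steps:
$W{\left(X,O \right)} = \frac{25 + X}{8 + O}$
$q = 2$ ($q = 0 + 2 = 2$)
$W{\left(21,13 \right)} \left(\left(q + 11\right) - 384\right) = \frac{25 + 21}{8 + 13} \left(\left(2 + 11\right) - 384\right) = \frac{1}{21} \cdot 46 \left(13 - 384\right) = \frac{1}{21} \cdot 46 \left(-371\right) = \frac{46}{21} \left(-371\right) = - \frac{2438}{3}$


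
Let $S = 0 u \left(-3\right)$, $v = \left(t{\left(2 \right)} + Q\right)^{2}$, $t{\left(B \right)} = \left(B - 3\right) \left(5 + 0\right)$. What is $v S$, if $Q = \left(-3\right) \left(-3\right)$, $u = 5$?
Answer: $0$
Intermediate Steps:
$t{\left(B \right)} = -15 + 5 B$ ($t{\left(B \right)} = \left(-3 + B\right) 5 = -15 + 5 B$)
$Q = 9$
$v = 16$ ($v = \left(\left(-15 + 5 \cdot 2\right) + 9\right)^{2} = \left(\left(-15 + 10\right) + 9\right)^{2} = \left(-5 + 9\right)^{2} = 4^{2} = 16$)
$S = 0$ ($S = 0 \cdot 5 \left(-3\right) = 0 \left(-3\right) = 0$)
$v S = 16 \cdot 0 = 0$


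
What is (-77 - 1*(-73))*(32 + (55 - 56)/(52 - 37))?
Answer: -1916/15 ≈ -127.73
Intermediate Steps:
(-77 - 1*(-73))*(32 + (55 - 56)/(52 - 37)) = (-77 + 73)*(32 - 1/15) = -4*(32 - 1*1/15) = -4*(32 - 1/15) = -4*479/15 = -1916/15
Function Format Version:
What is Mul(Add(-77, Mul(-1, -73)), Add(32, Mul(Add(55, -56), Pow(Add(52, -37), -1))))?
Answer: Rational(-1916, 15) ≈ -127.73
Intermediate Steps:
Mul(Add(-77, Mul(-1, -73)), Add(32, Mul(Add(55, -56), Pow(Add(52, -37), -1)))) = Mul(Add(-77, 73), Add(32, Mul(-1, Pow(15, -1)))) = Mul(-4, Add(32, Mul(-1, Rational(1, 15)))) = Mul(-4, Add(32, Rational(-1, 15))) = Mul(-4, Rational(479, 15)) = Rational(-1916, 15)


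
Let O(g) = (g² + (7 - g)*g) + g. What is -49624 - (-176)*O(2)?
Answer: -46808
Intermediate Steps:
O(g) = g + g² + g*(7 - g) (O(g) = (g² + g*(7 - g)) + g = g + g² + g*(7 - g))
-49624 - (-176)*O(2) = -49624 - (-176)*8*2 = -49624 - (-176)*16 = -49624 - 1*(-2816) = -49624 + 2816 = -46808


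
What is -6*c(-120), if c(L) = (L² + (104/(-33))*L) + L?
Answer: -967440/11 ≈ -87949.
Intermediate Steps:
c(L) = L² - 71*L/33 (c(L) = (L² + (104*(-1/33))*L) + L = (L² - 104*L/33) + L = L² - 71*L/33)
-6*c(-120) = -2*(-120)*(-71 + 33*(-120))/11 = -2*(-120)*(-71 - 3960)/11 = -2*(-120)*(-4031)/11 = -6*161240/11 = -967440/11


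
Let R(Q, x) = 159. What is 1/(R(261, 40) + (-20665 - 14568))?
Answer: -1/35074 ≈ -2.8511e-5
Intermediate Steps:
1/(R(261, 40) + (-20665 - 14568)) = 1/(159 + (-20665 - 14568)) = 1/(159 - 35233) = 1/(-35074) = -1/35074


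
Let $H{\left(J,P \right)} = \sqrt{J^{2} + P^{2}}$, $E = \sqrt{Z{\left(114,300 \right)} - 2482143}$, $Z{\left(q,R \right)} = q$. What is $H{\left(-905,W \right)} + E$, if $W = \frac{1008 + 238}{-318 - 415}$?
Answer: $\frac{\sqrt{440054675741}}{733} + 3 i \sqrt{275781} \approx 905.0 + 1575.4 i$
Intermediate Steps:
$E = 3 i \sqrt{275781}$ ($E = \sqrt{114 - 2482143} = \sqrt{-2482029} = 3 i \sqrt{275781} \approx 1575.4 i$)
$W = - \frac{1246}{733}$ ($W = \frac{1246}{-733} = 1246 \left(- \frac{1}{733}\right) = - \frac{1246}{733} \approx -1.6999$)
$H{\left(-905,W \right)} + E = \sqrt{\left(-905\right)^{2} + \left(- \frac{1246}{733}\right)^{2}} + 3 i \sqrt{275781} = \sqrt{819025 + \frac{1552516}{537289}} + 3 i \sqrt{275781} = \sqrt{\frac{440054675741}{537289}} + 3 i \sqrt{275781} = \frac{\sqrt{440054675741}}{733} + 3 i \sqrt{275781}$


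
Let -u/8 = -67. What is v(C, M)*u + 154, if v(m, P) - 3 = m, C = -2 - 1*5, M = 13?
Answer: -1990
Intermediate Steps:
C = -7 (C = -2 - 5 = -7)
v(m, P) = 3 + m
u = 536 (u = -8*(-67) = 536)
v(C, M)*u + 154 = (3 - 7)*536 + 154 = -4*536 + 154 = -2144 + 154 = -1990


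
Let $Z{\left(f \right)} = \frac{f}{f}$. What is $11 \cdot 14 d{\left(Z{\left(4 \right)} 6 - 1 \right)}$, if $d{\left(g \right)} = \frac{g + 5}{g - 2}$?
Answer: $\frac{1540}{3} \approx 513.33$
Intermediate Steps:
$Z{\left(f \right)} = 1$
$d{\left(g \right)} = \frac{5 + g}{-2 + g}$
$11 \cdot 14 d{\left(Z{\left(4 \right)} 6 - 1 \right)} = 11 \cdot 14 \frac{5 + \left(1 \cdot 6 - 1\right)}{-2 + \left(1 \cdot 6 - 1\right)} = 154 \frac{5 + \left(6 - 1\right)}{-2 + \left(6 - 1\right)} = 154 \frac{5 + 5}{-2 + 5} = 154 \cdot \frac{1}{3} \cdot 10 = 154 \cdot \frac{10}{3} = \frac{1540}{3}$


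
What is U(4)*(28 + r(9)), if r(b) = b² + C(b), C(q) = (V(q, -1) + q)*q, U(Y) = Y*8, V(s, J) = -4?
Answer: 4928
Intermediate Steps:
U(Y) = 8*Y
C(q) = q*(-4 + q) (C(q) = (-4 + q)*q = q*(-4 + q))
r(b) = b² + b*(-4 + b)
U(4)*(28 + r(9)) = (8*4)*(28 + 2*9*(-2 + 9)) = 32*(28 + 2*9*7) = 32*(28 + 126) = 32*154 = 4928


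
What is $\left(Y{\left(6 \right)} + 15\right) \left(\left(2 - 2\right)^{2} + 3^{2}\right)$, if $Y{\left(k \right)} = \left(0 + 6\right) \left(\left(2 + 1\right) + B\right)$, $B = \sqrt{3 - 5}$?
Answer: $297 + 54 i \sqrt{2} \approx 297.0 + 76.368 i$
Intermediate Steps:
$B = i \sqrt{2}$ ($B = \sqrt{-2} = i \sqrt{2} \approx 1.4142 i$)
$Y{\left(k \right)} = 18 + 6 i \sqrt{2}$ ($Y{\left(k \right)} = \left(0 + 6\right) \left(\left(2 + 1\right) + i \sqrt{2}\right) = 6 \left(3 + i \sqrt{2}\right) = 18 + 6 i \sqrt{2}$)
$\left(Y{\left(6 \right)} + 15\right) \left(\left(2 - 2\right)^{2} + 3^{2}\right) = \left(\left(18 + 6 i \sqrt{2}\right) + 15\right) \left(\left(2 - 2\right)^{2} + 3^{2}\right) = \left(33 + 6 i \sqrt{2}\right) \left(0^{2} + 9\right) = \left(33 + 6 i \sqrt{2}\right) \left(0 + 9\right) = \left(33 + 6 i \sqrt{2}\right) 9 = 297 + 54 i \sqrt{2}$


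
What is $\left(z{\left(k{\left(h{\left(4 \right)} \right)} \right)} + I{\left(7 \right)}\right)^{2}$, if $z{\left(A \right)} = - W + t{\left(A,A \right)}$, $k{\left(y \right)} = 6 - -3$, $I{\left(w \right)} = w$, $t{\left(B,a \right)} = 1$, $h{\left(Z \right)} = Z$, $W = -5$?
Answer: $169$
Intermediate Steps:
$k{\left(y \right)} = 9$ ($k{\left(y \right)} = 6 + 3 = 9$)
$z{\left(A \right)} = 6$ ($z{\left(A \right)} = \left(-1\right) \left(-5\right) + 1 = 5 + 1 = 6$)
$\left(z{\left(k{\left(h{\left(4 \right)} \right)} \right)} + I{\left(7 \right)}\right)^{2} = \left(6 + 7\right)^{2} = 13^{2} = 169$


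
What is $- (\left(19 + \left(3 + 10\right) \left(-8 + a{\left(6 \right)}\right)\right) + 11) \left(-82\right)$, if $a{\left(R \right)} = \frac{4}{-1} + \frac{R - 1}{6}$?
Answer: $- \frac{28331}{3} \approx -9443.7$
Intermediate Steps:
$a{\left(R \right)} = - \frac{25}{6} + \frac{R}{6}$ ($a{\left(R \right)} = 4 \left(-1\right) + \left(R - 1\right) \frac{1}{6} = -4 + \left(-1 + R\right) \frac{1}{6} = -4 + \left(- \frac{1}{6} + \frac{R}{6}\right) = - \frac{25}{6} + \frac{R}{6}$)
$- (\left(19 + \left(3 + 10\right) \left(-8 + a{\left(6 \right)}\right)\right) + 11) \left(-82\right) = - (\left(19 + \left(3 + 10\right) \left(-8 + \left(- \frac{25}{6} + \frac{1}{6} \cdot 6\right)\right)\right) + 11) \left(-82\right) = - (\left(19 + 13 \left(-8 + \left(- \frac{25}{6} + 1\right)\right)\right) + 11) \left(-82\right) = - (\left(19 + 13 \left(-8 - \frac{19}{6}\right)\right) + 11) \left(-82\right) = - (\left(19 + 13 \left(- \frac{67}{6}\right)\right) + 11) \left(-82\right) = - (\left(19 - \frac{871}{6}\right) + 11) \left(-82\right) = - (- \frac{757}{6} + 11) \left(-82\right) = \left(-1\right) \left(- \frac{691}{6}\right) \left(-82\right) = \frac{691}{6} \left(-82\right) = - \frac{28331}{3}$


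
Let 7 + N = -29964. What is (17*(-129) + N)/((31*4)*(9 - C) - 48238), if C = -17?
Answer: 16082/22507 ≈ 0.71453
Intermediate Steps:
N = -29971 (N = -7 - 29964 = -29971)
(17*(-129) + N)/((31*4)*(9 - C) - 48238) = (17*(-129) - 29971)/((31*4)*(9 - 1*(-17)) - 48238) = (-2193 - 29971)/(124*(9 + 17) - 48238) = -32164/(124*26 - 48238) = -32164/(3224 - 48238) = -32164/(-45014) = -32164*(-1/45014) = 16082/22507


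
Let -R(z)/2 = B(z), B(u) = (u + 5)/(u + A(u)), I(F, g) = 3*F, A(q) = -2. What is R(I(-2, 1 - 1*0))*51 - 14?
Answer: -107/4 ≈ -26.750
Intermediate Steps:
B(u) = (5 + u)/(-2 + u) (B(u) = (u + 5)/(u - 2) = (5 + u)/(-2 + u))
R(z) = -2*(5 + z)/(-2 + z)
R(I(-2, 1 - 1*0))*51 - 14 = (2*(-5 - 3*(-2))/(-2 + 3*(-2)))*51 - 14 = (2*(-5 - 1*(-6))/(-2 - 6))*51 - 14 = (2*(-5 + 6)/(-8))*51 - 14 = (2*(-⅛)*1)*51 - 14 = -¼*51 - 14 = -51/4 - 14 = -107/4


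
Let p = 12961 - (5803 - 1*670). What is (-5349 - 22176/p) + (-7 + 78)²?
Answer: -608300/1957 ≈ -310.83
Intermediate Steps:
p = 7828 (p = 12961 - (5803 - 670) = 12961 - 1*5133 = 12961 - 5133 = 7828)
(-5349 - 22176/p) + (-7 + 78)² = (-5349 - 22176/7828) + (-7 + 78)² = (-5349 - 22176*1/7828) + 71² = (-5349 - 5544/1957) + 5041 = -10473537/1957 + 5041 = -608300/1957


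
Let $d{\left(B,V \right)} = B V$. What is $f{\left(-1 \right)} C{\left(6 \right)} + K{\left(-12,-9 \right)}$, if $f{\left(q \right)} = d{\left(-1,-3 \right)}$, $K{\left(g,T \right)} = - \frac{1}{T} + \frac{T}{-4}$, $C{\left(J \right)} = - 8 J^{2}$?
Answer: $- \frac{31019}{36} \approx -861.64$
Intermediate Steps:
$K{\left(g,T \right)} = - \frac{1}{T} - \frac{T}{4}$ ($K{\left(g,T \right)} = - \frac{1}{T} + T \left(- \frac{1}{4}\right) = - \frac{1}{T} - \frac{T}{4}$)
$f{\left(q \right)} = 3$ ($f{\left(q \right)} = \left(-1\right) \left(-3\right) = 3$)
$f{\left(-1 \right)} C{\left(6 \right)} + K{\left(-12,-9 \right)} = 3 \left(- 8 \cdot 6^{2}\right) - - \frac{85}{36} = 3 \left(\left(-8\right) 36\right) + \left(\left(-1\right) \left(- \frac{1}{9}\right) + \frac{9}{4}\right) = 3 \left(-288\right) + \left(\frac{1}{9} + \frac{9}{4}\right) = -864 + \frac{85}{36} = - \frac{31019}{36}$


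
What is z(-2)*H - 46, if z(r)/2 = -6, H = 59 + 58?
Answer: -1450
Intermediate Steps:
H = 117
z(r) = -12 (z(r) = 2*(-6) = -12)
z(-2)*H - 46 = -12*117 - 46 = -1404 - 46 = -1450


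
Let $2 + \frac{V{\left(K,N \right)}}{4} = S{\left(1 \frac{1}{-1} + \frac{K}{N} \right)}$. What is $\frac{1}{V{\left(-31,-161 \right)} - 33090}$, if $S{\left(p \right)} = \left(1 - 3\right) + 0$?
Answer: $- \frac{1}{33106} \approx -3.0206 \cdot 10^{-5}$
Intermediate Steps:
$S{\left(p \right)} = -2$ ($S{\left(p \right)} = -2 + 0 = -2$)
$V{\left(K,N \right)} = -16$ ($V{\left(K,N \right)} = -8 + 4 \left(-2\right) = -8 - 8 = -16$)
$\frac{1}{V{\left(-31,-161 \right)} - 33090} = \frac{1}{-16 - 33090} = \frac{1}{-33106} = - \frac{1}{33106}$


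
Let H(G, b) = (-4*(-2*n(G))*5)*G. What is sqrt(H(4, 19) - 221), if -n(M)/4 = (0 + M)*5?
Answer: I*sqrt(13021) ≈ 114.11*I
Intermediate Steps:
n(M) = -20*M (n(M) = -4*(0 + M)*5 = -4*M*5 = -20*M)
H(G, b) = -800*G**2 (H(G, b) = (-4*(-(-40)*G)*5)*G = (-4*40*G*5)*G = (-800*G)*G = -800*G**2)
sqrt(H(4, 19) - 221) = sqrt(-800*4**2 - 221) = sqrt(-800*16 - 221) = sqrt(-12800 - 221) = sqrt(-13021) = I*sqrt(13021)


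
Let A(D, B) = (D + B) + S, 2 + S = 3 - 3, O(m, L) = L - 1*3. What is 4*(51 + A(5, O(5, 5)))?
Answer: 224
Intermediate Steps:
O(m, L) = -3 + L (O(m, L) = L - 3 = -3 + L)
S = -2 (S = -2 + (3 - 3) = -2 + 0 = -2)
A(D, B) = -2 + B + D (A(D, B) = (D + B) - 2 = (B + D) - 2 = -2 + B + D)
4*(51 + A(5, O(5, 5))) = 4*(51 + (-2 + (-3 + 5) + 5)) = 4*(51 + (-2 + 2 + 5)) = 4*(51 + 5) = 4*56 = 224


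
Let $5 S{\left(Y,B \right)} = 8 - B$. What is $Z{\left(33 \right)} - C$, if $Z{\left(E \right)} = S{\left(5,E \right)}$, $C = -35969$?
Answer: $35964$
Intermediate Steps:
$S{\left(Y,B \right)} = \frac{8}{5} - \frac{B}{5}$ ($S{\left(Y,B \right)} = \frac{8 - B}{5} = \frac{8}{5} - \frac{B}{5}$)
$Z{\left(E \right)} = \frac{8}{5} - \frac{E}{5}$
$Z{\left(33 \right)} - C = \left(\frac{8}{5} - \frac{33}{5}\right) - -35969 = \left(\frac{8}{5} - \frac{33}{5}\right) + 35969 = -5 + 35969 = 35964$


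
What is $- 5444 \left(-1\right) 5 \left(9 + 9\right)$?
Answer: $489960$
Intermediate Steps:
$- 5444 \left(-1\right) 5 \left(9 + 9\right) = - 5444 \left(\left(-5\right) 18\right) = \left(-5444\right) \left(-90\right) = 489960$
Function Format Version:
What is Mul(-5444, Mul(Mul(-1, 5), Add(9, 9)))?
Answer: 489960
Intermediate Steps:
Mul(-5444, Mul(Mul(-1, 5), Add(9, 9))) = Mul(-5444, Mul(-5, 18)) = Mul(-5444, -90) = 489960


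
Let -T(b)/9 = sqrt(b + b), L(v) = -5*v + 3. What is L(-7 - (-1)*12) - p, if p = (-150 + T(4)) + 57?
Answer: 71 + 18*sqrt(2) ≈ 96.456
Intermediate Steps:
L(v) = 3 - 5*v
T(b) = -9*sqrt(2)*sqrt(b) (T(b) = -9*sqrt(b + b) = -9*sqrt(2)*sqrt(b))
p = -93 - 18*sqrt(2) (p = (-150 - 9*sqrt(2)*sqrt(4)) + 57 = (-150 - 9*sqrt(2)*2) + 57 = (-150 - 18*sqrt(2)) + 57 = -93 - 18*sqrt(2) ≈ -118.46)
L(-7 - (-1)*12) - p = (3 - 5*(-7 - (-1)*12)) - (-93 - 18*sqrt(2)) = (3 - 5*(-7 - 1*(-12))) + (93 + 18*sqrt(2)) = (3 - 5*(-7 + 12)) + (93 + 18*sqrt(2)) = (3 - 5*5) + (93 + 18*sqrt(2)) = (3 - 25) + (93 + 18*sqrt(2)) = -22 + (93 + 18*sqrt(2)) = 71 + 18*sqrt(2)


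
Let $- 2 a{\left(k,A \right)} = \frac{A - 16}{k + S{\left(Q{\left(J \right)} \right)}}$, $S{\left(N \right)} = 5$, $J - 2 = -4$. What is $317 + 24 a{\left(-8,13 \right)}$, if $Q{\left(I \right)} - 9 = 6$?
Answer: $305$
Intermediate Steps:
$J = -2$ ($J = 2 - 4 = -2$)
$Q{\left(I \right)} = 15$ ($Q{\left(I \right)} = 9 + 6 = 15$)
$a{\left(k,A \right)} = - \frac{-16 + A}{2 \left(5 + k\right)}$ ($a{\left(k,A \right)} = - \frac{\left(A - 16\right) \frac{1}{k + 5}}{2} = - \frac{\left(-16 + A\right) \frac{1}{5 + k}}{2} = - \frac{\frac{1}{5 + k} \left(-16 + A\right)}{2} = - \frac{-16 + A}{2 \left(5 + k\right)}$)
$317 + 24 a{\left(-8,13 \right)} = 317 + 24 \frac{16 - 13}{2 \left(5 - 8\right)} = 317 + 24 \frac{16 - 13}{2 \left(-3\right)} = 317 + 24 \cdot \frac{1}{2} \left(- \frac{1}{3}\right) 3 = 317 + 24 \left(- \frac{1}{2}\right) = 317 - 12 = 305$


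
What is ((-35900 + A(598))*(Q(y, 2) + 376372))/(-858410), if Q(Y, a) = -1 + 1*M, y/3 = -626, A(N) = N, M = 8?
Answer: 6643465729/429205 ≈ 15479.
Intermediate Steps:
y = -1878 (y = 3*(-626) = -1878)
Q(Y, a) = 7 (Q(Y, a) = -1 + 1*8 = -1 + 8 = 7)
((-35900 + A(598))*(Q(y, 2) + 376372))/(-858410) = ((-35900 + 598)*(7 + 376372))/(-858410) = -35302*376379*(-1/858410) = -13286931458*(-1/858410) = 6643465729/429205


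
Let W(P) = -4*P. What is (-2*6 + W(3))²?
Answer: 576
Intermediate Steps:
(-2*6 + W(3))² = (-2*6 - 4*3)² = (-12 - 12)² = (-24)² = 576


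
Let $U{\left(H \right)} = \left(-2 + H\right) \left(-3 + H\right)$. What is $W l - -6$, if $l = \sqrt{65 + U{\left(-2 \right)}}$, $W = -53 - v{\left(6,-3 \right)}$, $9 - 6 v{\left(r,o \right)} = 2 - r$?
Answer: $6 - \frac{331 \sqrt{85}}{6} \approx -502.61$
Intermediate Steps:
$v{\left(r,o \right)} = \frac{7}{6} + \frac{r}{6}$ ($v{\left(r,o \right)} = \frac{3}{2} - \frac{2 - r}{6} = \frac{3}{2} + \left(- \frac{1}{3} + \frac{r}{6}\right) = \frac{7}{6} + \frac{r}{6}$)
$W = - \frac{331}{6}$ ($W = -53 - \left(\frac{7}{6} + \frac{1}{6} \cdot 6\right) = -53 - \left(\frac{7}{6} + 1\right) = -53 - \frac{13}{6} = - \frac{331}{6} \approx -55.167$)
$U{\left(H \right)} = \left(-3 + H\right) \left(-2 + H\right)$
$l = \sqrt{85}$ ($l = \sqrt{65 + \left(6 + \left(-2\right)^{2} - -10\right)} = \sqrt{65 + \left(6 + 4 + 10\right)} = \sqrt{65 + 20} = \sqrt{85} \approx 9.2195$)
$W l - -6 = - \frac{331 \sqrt{85}}{6} - -6 = - \frac{331 \sqrt{85}}{6} + 6 = 6 - \frac{331 \sqrt{85}}{6}$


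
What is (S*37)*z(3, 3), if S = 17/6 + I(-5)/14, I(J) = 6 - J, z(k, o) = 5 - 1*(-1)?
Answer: 5624/7 ≈ 803.43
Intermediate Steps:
z(k, o) = 6 (z(k, o) = 5 + 1 = 6)
S = 76/21 (S = 17/6 + (6 - 1*(-5))/14 = 17*(⅙) + (6 + 5)*(1/14) = 17/6 + 11*(1/14) = 17/6 + 11/14 = 76/21 ≈ 3.6190)
(S*37)*z(3, 3) = ((76/21)*37)*6 = (2812/21)*6 = 5624/7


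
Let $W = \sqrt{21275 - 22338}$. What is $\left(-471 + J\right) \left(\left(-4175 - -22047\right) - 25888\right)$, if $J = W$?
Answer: $3775536 - 8016 i \sqrt{1063} \approx 3.7755 \cdot 10^{6} - 2.6135 \cdot 10^{5} i$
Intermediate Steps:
$W = i \sqrt{1063}$ ($W = \sqrt{-1063} = i \sqrt{1063} \approx 32.604 i$)
$J = i \sqrt{1063} \approx 32.604 i$
$\left(-471 + J\right) \left(\left(-4175 - -22047\right) - 25888\right) = \left(-471 + i \sqrt{1063}\right) \left(\left(-4175 - -22047\right) - 25888\right) = \left(-471 + i \sqrt{1063}\right) \left(\left(-4175 + 22047\right) - 25888\right) = \left(-471 + i \sqrt{1063}\right) \left(17872 - 25888\right) = \left(-471 + i \sqrt{1063}\right) \left(-8016\right) = 3775536 - 8016 i \sqrt{1063}$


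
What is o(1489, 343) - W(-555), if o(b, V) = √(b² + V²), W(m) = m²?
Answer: -308025 + √2334770 ≈ -3.0650e+5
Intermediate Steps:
o(b, V) = √(V² + b²)
o(1489, 343) - W(-555) = √(343² + 1489²) - 1*(-555)² = √(117649 + 2217121) - 1*308025 = √2334770 - 308025 = -308025 + √2334770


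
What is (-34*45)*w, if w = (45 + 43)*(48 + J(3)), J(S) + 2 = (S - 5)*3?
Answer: -5385600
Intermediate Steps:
J(S) = -17 + 3*S (J(S) = -2 + (S - 5)*3 = -2 + (-5 + S)*3 = -2 + (-15 + 3*S) = -17 + 3*S)
w = 3520 (w = (45 + 43)*(48 + (-17 + 3*3)) = 88*(48 + (-17 + 9)) = 88*(48 - 8) = 88*40 = 3520)
(-34*45)*w = -34*45*3520 = -1530*3520 = -5385600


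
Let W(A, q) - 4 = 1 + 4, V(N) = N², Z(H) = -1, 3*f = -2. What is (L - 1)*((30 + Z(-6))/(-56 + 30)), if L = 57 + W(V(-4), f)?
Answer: -145/2 ≈ -72.500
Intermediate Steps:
f = -⅔ (f = (⅓)*(-2) = -⅔ ≈ -0.66667)
W(A, q) = 9 (W(A, q) = 4 + (1 + 4) = 4 + 5 = 9)
L = 66 (L = 57 + 9 = 66)
(L - 1)*((30 + Z(-6))/(-56 + 30)) = (66 - 1)*((30 - 1)/(-56 + 30)) = 65*(29/(-26)) = 65*(29*(-1/26)) = 65*(-29/26) = -145/2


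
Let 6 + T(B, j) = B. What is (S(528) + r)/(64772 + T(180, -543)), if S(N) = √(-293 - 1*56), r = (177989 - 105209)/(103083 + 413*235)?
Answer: 18195/3249540637 + I*√349/64946 ≈ 5.5992e-6 + 0.00028765*I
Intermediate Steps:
T(B, j) = -6 + B
r = 36390/100069 (r = 72780/(103083 + 97055) = 72780/200138 = 72780*(1/200138) = 36390/100069 ≈ 0.36365)
S(N) = I*√349 (S(N) = √(-293 - 56) = √(-349) = I*√349)
(S(528) + r)/(64772 + T(180, -543)) = (I*√349 + 36390/100069)/(64772 + (-6 + 180)) = (36390/100069 + I*√349)/(64772 + 174) = (36390/100069 + I*√349)/64946 = (36390/100069 + I*√349)*(1/64946) = 18195/3249540637 + I*√349/64946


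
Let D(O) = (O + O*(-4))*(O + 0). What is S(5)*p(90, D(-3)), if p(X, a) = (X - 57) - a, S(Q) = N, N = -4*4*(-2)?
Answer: 1920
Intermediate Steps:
N = 32 (N = -16*(-2) = 32)
S(Q) = 32
D(O) = -3*O**2 (D(O) = (O - 4*O)*O = (-3*O)*O = -3*O**2)
p(X, a) = -57 + X - a (p(X, a) = (-57 + X) - a = -57 + X - a)
S(5)*p(90, D(-3)) = 32*(-57 + 90 - (-3)*(-3)**2) = 32*(-57 + 90 - (-3)*9) = 32*(-57 + 90 - 1*(-27)) = 32*(-57 + 90 + 27) = 32*60 = 1920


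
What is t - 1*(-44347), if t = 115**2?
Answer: 57572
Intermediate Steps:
t = 13225
t - 1*(-44347) = 13225 - 1*(-44347) = 13225 + 44347 = 57572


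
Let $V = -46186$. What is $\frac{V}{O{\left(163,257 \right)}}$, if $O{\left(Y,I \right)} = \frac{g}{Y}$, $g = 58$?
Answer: $- \frac{3764159}{29} \approx -1.298 \cdot 10^{5}$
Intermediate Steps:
$O{\left(Y,I \right)} = \frac{58}{Y}$
$\frac{V}{O{\left(163,257 \right)}} = - \frac{46186}{58 \cdot \frac{1}{163}} = - \frac{46186}{\frac{58}{163}} = \left(-46186\right) \frac{163}{58} = - \frac{3764159}{29}$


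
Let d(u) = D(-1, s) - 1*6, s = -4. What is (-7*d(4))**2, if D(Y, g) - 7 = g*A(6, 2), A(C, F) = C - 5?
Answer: 441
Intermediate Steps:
A(C, F) = -5 + C
D(Y, g) = 7 + g (D(Y, g) = 7 + g*(-5 + 6) = 7 + g*1 = 7 + g)
d(u) = -3 (d(u) = (7 - 4) - 1*6 = 3 - 6 = -3)
(-7*d(4))**2 = (-7*(-3))**2 = 21**2 = 441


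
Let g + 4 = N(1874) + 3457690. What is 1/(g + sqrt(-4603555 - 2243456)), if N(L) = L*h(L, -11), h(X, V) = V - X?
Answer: -74804/5602485427 - 9*I*sqrt(84531)/5602485427 ≈ -1.3352e-5 - 4.6706e-7*I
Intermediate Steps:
N(L) = L*(-11 - L)
g = -74804 (g = -4 + (-1*1874*(11 + 1874) + 3457690) = -4 + (-1*1874*1885 + 3457690) = -4 + (-3532490 + 3457690) = -4 - 74800 = -74804)
1/(g + sqrt(-4603555 - 2243456)) = 1/(-74804 + sqrt(-4603555 - 2243456)) = 1/(-74804 + sqrt(-6847011)) = 1/(-74804 + 9*I*sqrt(84531))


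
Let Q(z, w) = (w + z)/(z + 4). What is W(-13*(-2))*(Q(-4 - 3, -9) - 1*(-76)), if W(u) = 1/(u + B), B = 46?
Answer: 61/54 ≈ 1.1296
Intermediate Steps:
Q(z, w) = (w + z)/(4 + z)
W(u) = 1/(46 + u) (W(u) = 1/(u + 46) = 1/(46 + u))
W(-13*(-2))*(Q(-4 - 3, -9) - 1*(-76)) = ((-9 + (-4 - 3))/(4 + (-4 - 3)) - 1*(-76))/(46 - 13*(-2)) = ((-9 - 7)/(4 - 7) + 76)/(46 + 26) = (-16/(-3) + 76)/72 = (-⅓*(-16) + 76)/72 = (16/3 + 76)/72 = (1/72)*(244/3) = 61/54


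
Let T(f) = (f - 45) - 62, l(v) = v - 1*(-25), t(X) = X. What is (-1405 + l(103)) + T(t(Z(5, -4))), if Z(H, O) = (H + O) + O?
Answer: -1387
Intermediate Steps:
Z(H, O) = H + 2*O
l(v) = 25 + v (l(v) = v + 25 = 25 + v)
T(f) = -107 + f (T(f) = (-45 + f) - 62 = -107 + f)
(-1405 + l(103)) + T(t(Z(5, -4))) = (-1405 + (25 + 103)) + (-107 + (5 + 2*(-4))) = (-1405 + 128) + (-107 + (5 - 8)) = -1277 + (-107 - 3) = -1277 - 110 = -1387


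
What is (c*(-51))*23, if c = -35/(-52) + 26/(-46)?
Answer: -6579/52 ≈ -126.52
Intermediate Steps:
c = 129/1196 (c = -35*(-1/52) + 26*(-1/46) = 35/52 - 13/23 = 129/1196 ≈ 0.10786)
(c*(-51))*23 = ((129/1196)*(-51))*23 = -6579/1196*23 = -6579/52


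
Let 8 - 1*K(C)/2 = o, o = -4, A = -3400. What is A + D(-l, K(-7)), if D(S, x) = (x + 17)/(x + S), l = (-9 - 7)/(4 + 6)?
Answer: -434995/128 ≈ -3398.4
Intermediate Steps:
l = -8/5 (l = -16/10 = -16*⅒ = -8/5 ≈ -1.6000)
K(C) = 24 (K(C) = 16 - 2*(-4) = 16 + 8 = 24)
D(S, x) = (17 + x)/(S + x)
A + D(-l, K(-7)) = -3400 + (17 + 24)/(-1*(-8/5) + 24) = -3400 + 41/(8/5 + 24) = -3400 + 41/(128/5) = -3400 + (5/128)*41 = -3400 + 205/128 = -434995/128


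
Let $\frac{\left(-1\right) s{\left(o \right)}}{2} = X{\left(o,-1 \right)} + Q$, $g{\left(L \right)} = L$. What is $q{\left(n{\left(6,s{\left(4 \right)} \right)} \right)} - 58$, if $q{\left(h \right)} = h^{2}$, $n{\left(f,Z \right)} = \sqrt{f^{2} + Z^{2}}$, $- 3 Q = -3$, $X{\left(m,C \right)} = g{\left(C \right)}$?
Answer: $-22$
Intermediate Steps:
$X{\left(m,C \right)} = C$
$Q = 1$ ($Q = \left(- \frac{1}{3}\right) \left(-3\right) = 1$)
$s{\left(o \right)} = 0$ ($s{\left(o \right)} = - 2 \left(-1 + 1\right) = \left(-2\right) 0 = 0$)
$n{\left(f,Z \right)} = \sqrt{Z^{2} + f^{2}}$
$q{\left(n{\left(6,s{\left(4 \right)} \right)} \right)} - 58 = \left(\sqrt{0^{2} + 6^{2}}\right)^{2} - 58 = \left(\sqrt{0 + 36}\right)^{2} - 58 = \left(\sqrt{36}\right)^{2} - 58 = 6^{2} - 58 = 36 - 58 = -22$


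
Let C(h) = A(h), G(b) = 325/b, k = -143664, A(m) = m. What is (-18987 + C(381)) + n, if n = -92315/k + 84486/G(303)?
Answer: 2808992778887/46690800 ≈ 60162.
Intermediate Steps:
C(h) = h
n = 3677721803687/46690800 (n = -92315/(-143664) + 84486/((325/303)) = -92315*(-1/143664) + 84486/((325*(1/303))) = 92315/143664 + 84486/(325/303) = 92315/143664 + 84486*(303/325) = 92315/143664 + 25599258/325 = 3677721803687/46690800 ≈ 78768.)
(-18987 + C(381)) + n = (-18987 + 381) + 3677721803687/46690800 = -18606 + 3677721803687/46690800 = 2808992778887/46690800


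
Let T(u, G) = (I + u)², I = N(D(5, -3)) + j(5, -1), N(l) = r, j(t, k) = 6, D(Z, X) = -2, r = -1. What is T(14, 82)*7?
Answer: 2527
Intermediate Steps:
N(l) = -1
I = 5 (I = -1 + 6 = 5)
T(u, G) = (5 + u)²
T(14, 82)*7 = (5 + 14)²*7 = 19²*7 = 361*7 = 2527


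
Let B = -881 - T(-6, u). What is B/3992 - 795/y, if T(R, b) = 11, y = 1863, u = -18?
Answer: -402953/619758 ≈ -0.65018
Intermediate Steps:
B = -892 (B = -881 - 1*11 = -881 - 11 = -892)
B/3992 - 795/y = -892/3992 - 795/1863 = -892*1/3992 - 795*1/1863 = -223/998 - 265/621 = -402953/619758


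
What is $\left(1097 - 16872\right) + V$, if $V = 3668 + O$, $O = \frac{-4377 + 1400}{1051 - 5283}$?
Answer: $- \frac{51233847}{4232} \approx -12106.0$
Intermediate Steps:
$O = \frac{2977}{4232}$ ($O = - \frac{2977}{-4232} = \left(-2977\right) \left(- \frac{1}{4232}\right) = \frac{2977}{4232} \approx 0.70345$)
$V = \frac{15525953}{4232}$ ($V = 3668 + \frac{2977}{4232} = \frac{15525953}{4232} \approx 3668.7$)
$\left(1097 - 16872\right) + V = \left(1097 - 16872\right) + \frac{15525953}{4232} = -15775 + \frac{15525953}{4232} = - \frac{51233847}{4232}$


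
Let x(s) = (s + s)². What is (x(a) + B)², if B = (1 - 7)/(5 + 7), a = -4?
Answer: 16129/4 ≈ 4032.3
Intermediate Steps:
x(s) = 4*s² (x(s) = (2*s)² = 4*s²)
B = -½ (B = -6/12 = -6*1/12 = -½ ≈ -0.50000)
(x(a) + B)² = (4*(-4)² - ½)² = (4*16 - ½)² = (64 - ½)² = (127/2)² = 16129/4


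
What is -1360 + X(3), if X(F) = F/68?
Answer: -92477/68 ≈ -1360.0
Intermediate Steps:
X(F) = F/68 (X(F) = F*(1/68) = F/68)
-1360 + X(3) = -1360 + (1/68)*3 = -1360 + 3/68 = -92477/68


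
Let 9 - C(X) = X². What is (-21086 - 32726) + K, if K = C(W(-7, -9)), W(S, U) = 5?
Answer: -53828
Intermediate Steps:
C(X) = 9 - X²
K = -16 (K = 9 - 1*5² = 9 - 1*25 = 9 - 25 = -16)
(-21086 - 32726) + K = (-21086 - 32726) - 16 = -53812 - 16 = -53828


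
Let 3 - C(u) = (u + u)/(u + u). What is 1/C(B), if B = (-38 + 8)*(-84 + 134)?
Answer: 1/2 ≈ 0.50000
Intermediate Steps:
B = -1500 (B = -30*50 = -1500)
C(u) = 2 (C(u) = 3 - (u + u)/(u + u) = 3 - 2*u/(2*u) = 3 - 2*u*1/(2*u) = 3 - 1*1 = 3 - 1 = 2)
1/C(B) = 1/2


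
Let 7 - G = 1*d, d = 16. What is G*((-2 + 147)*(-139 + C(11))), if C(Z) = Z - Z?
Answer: 181395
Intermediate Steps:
C(Z) = 0
G = -9 (G = 7 - 16 = -9)
G*((-2 + 147)*(-139 + C(11))) = -9*(-2 + 147)*(-139 + 0) = -1305*(-139) = -9*(-20155) = 181395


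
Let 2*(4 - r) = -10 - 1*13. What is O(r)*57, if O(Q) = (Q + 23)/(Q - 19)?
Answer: -627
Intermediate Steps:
r = 31/2 (r = 4 - (-10 - 1*13)/2 = 4 - (-10 - 13)/2 = 4 - ½*(-23) = 4 + 23/2 = 31/2 ≈ 15.500)
O(Q) = (23 + Q)/(-19 + Q)
O(r)*57 = ((23 + 31/2)/(-19 + 31/2))*57 = ((77/2)/(-7/2))*57 = -2/7*77/2*57 = -11*57 = -627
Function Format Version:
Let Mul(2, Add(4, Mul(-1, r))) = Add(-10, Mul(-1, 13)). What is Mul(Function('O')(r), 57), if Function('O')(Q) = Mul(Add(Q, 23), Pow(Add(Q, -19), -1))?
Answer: -627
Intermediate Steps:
r = Rational(31, 2) (r = Add(4, Mul(Rational(-1, 2), Add(-10, Mul(-1, 13)))) = Add(4, Mul(Rational(-1, 2), Add(-10, -13))) = Add(4, Mul(Rational(-1, 2), -23)) = Add(4, Rational(23, 2)) = Rational(31, 2) ≈ 15.500)
Function('O')(Q) = Mul(Pow(Add(-19, Q), -1), Add(23, Q)) (Function('O')(Q) = Mul(Add(23, Q), Pow(Add(-19, Q), -1)) = Mul(Pow(Add(-19, Q), -1), Add(23, Q)))
Mul(Function('O')(r), 57) = Mul(Mul(Pow(Add(-19, Rational(31, 2)), -1), Add(23, Rational(31, 2))), 57) = Mul(Mul(Pow(Rational(-7, 2), -1), Rational(77, 2)), 57) = Mul(Mul(Rational(-2, 7), Rational(77, 2)), 57) = Mul(-11, 57) = -627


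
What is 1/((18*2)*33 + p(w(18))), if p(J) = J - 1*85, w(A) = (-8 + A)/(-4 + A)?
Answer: 7/7726 ≈ 0.00090603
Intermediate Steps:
w(A) = (-8 + A)/(-4 + A)
p(J) = -85 + J (p(J) = J - 85 = -85 + J)
1/((18*2)*33 + p(w(18))) = 1/((18*2)*33 + (-85 + (-8 + 18)/(-4 + 18))) = 1/(36*33 + (-85 + 10/14)) = 1/(1188 + (-85 + (1/14)*10)) = 1/(1188 + (-85 + 5/7)) = 1/(1188 - 590/7) = 1/(7726/7) = 7/7726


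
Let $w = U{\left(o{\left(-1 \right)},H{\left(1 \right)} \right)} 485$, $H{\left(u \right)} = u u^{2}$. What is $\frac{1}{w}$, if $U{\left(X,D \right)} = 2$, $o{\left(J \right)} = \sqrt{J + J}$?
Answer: $\frac{1}{970} \approx 0.0010309$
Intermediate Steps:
$o{\left(J \right)} = \sqrt{2} \sqrt{J}$ ($o{\left(J \right)} = \sqrt{2 J} = \sqrt{2} \sqrt{J}$)
$H{\left(u \right)} = u^{3}$
$w = 970$ ($w = 2 \cdot 485 = 970$)
$\frac{1}{w} = \frac{1}{970}$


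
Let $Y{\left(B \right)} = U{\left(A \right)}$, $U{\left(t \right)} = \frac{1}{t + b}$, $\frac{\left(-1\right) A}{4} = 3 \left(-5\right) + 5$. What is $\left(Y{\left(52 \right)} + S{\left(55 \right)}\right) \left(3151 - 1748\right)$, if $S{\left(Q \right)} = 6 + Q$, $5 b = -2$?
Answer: $\frac{16952449}{198} \approx 85618.0$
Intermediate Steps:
$b = - \frac{2}{5}$ ($b = \frac{1}{5} \left(-2\right) = - \frac{2}{5} \approx -0.4$)
$A = 40$ ($A = - 4 \left(3 \left(-5\right) + 5\right) = - 4 \left(-15 + 5\right) = \left(-4\right) \left(-10\right) = 40$)
$U{\left(t \right)} = \frac{1}{- \frac{2}{5} + t}$ ($U{\left(t \right)} = \frac{1}{t - \frac{2}{5}} = \frac{1}{- \frac{2}{5} + t}$)
$Y{\left(B \right)} = \frac{5}{198}$ ($Y{\left(B \right)} = \frac{5}{-2 + 5 \cdot 40} = \frac{5}{-2 + 200} = \frac{5}{198}$)
$\left(Y{\left(52 \right)} + S{\left(55 \right)}\right) \left(3151 - 1748\right) = \left(\frac{5}{198} + \left(6 + 55\right)\right) \left(3151 - 1748\right) = \left(\frac{5}{198} + 61\right) 1403 = \frac{12083}{198} \cdot 1403 = \frac{16952449}{198}$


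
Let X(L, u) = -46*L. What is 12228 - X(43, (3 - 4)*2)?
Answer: 14206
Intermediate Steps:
12228 - X(43, (3 - 4)*2) = 12228 - (-46)*43 = 12228 - 1*(-1978) = 12228 + 1978 = 14206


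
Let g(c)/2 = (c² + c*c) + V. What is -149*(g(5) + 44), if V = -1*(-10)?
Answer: -24436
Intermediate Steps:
V = 10
g(c) = 20 + 4*c² (g(c) = 2*((c² + c*c) + 10) = 2*((c² + c²) + 10) = 2*(2*c² + 10) = 2*(10 + 2*c²) = 20 + 4*c²)
-149*(g(5) + 44) = -149*((20 + 4*5²) + 44) = -149*((20 + 4*25) + 44) = -149*((20 + 100) + 44) = -149*(120 + 44) = -149*164 = -24436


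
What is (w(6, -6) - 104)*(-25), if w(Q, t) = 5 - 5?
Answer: 2600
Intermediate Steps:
w(Q, t) = 0
(w(6, -6) - 104)*(-25) = (0 - 104)*(-25) = -104*(-25) = 2600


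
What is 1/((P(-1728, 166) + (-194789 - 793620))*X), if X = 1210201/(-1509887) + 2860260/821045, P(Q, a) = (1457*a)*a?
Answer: 247937034383/26042166780075184545 ≈ 9.5206e-9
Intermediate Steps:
P(Q, a) = 1457*a**2
X = 665007982115/247937034383 (X = 1210201*(-1/1509887) + 2860260*(1/821045) = -1210201/1509887 + 572052/164209 = 665007982115/247937034383 ≈ 2.6822)
1/((P(-1728, 166) + (-194789 - 793620))*X) = 1/((1457*166**2 + (-194789 - 793620))*(665007982115/247937034383)) = (247937034383/665007982115)/(1457*27556 - 988409) = (247937034383/665007982115)/(40149092 - 988409) = (247937034383/665007982115)/39160683 = (1/39160683)*(247937034383/665007982115) = 247937034383/26042166780075184545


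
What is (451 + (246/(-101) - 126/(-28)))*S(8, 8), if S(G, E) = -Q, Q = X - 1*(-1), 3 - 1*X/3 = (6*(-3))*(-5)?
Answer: 11897470/101 ≈ 1.1780e+5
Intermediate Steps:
X = -261 (X = 9 - 3*6*(-3)*(-5) = 9 - (-54)*(-5) = 9 - 3*90 = 9 - 270 = -261)
Q = -260 (Q = -261 - 1*(-1) = -261 + 1 = -260)
S(G, E) = 260 (S(G, E) = -1*(-260) = 260)
(451 + (246/(-101) - 126/(-28)))*S(8, 8) = (451 + (246/(-101) - 126/(-28)))*260 = (451 + (246*(-1/101) - 126*(-1/28)))*260 = (451 + (-246/101 + 9/2))*260 = (451 + 417/202)*260 = (91519/202)*260 = 11897470/101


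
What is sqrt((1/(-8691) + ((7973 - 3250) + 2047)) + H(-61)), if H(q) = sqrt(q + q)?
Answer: sqrt(511361657679 + 75533481*I*sqrt(122))/8691 ≈ 82.28 + 0.067121*I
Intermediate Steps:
H(q) = sqrt(2)*sqrt(q) (H(q) = sqrt(2*q) = sqrt(2)*sqrt(q))
sqrt((1/(-8691) + ((7973 - 3250) + 2047)) + H(-61)) = sqrt((1/(-8691) + ((7973 - 3250) + 2047)) + sqrt(2)*sqrt(-61)) = sqrt((-1/8691 + (4723 + 2047)) + sqrt(2)*(I*sqrt(61))) = sqrt((-1/8691 + 6770) + I*sqrt(122)) = sqrt(58838069/8691 + I*sqrt(122))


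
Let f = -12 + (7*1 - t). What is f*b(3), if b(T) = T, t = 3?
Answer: -24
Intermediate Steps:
f = -8 (f = -12 + (7*1 - 1*3) = -12 + (7 - 3) = -12 + 4 = -8)
f*b(3) = -8*3 = -24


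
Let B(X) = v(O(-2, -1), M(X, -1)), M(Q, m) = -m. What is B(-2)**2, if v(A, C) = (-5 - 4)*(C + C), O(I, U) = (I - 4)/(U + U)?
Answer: 324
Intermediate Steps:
O(I, U) = (-4 + I)/(2*U) (O(I, U) = (-4 + I)/((2*U)) = (-4 + I)*(1/(2*U)) = (-4 + I)/(2*U))
v(A, C) = -18*C
B(X) = -18 (B(X) = -(-18)*(-1) = -18*1 = -18)
B(-2)**2 = (-18)**2 = 324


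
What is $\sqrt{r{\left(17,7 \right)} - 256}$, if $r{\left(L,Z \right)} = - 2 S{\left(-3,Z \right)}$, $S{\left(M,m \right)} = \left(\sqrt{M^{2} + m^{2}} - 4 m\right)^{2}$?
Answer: $2 \sqrt{-485 + 28 \sqrt{58}} \approx 32.97 i$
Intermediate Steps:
$r{\left(L,Z \right)} = - 2 \left(- \sqrt{9 + Z^{2}} + 4 Z\right)^{2}$ ($r{\left(L,Z \right)} = - 2 \left(- \sqrt{\left(-3\right)^{2} + Z^{2}} + 4 Z\right)^{2} = - 2 \left(- \sqrt{9 + Z^{2}} + 4 Z\right)^{2}$)
$\sqrt{r{\left(17,7 \right)} - 256} = \sqrt{- 2 \left(- \sqrt{9 + 7^{2}} + 4 \cdot 7\right)^{2} - 256} = \sqrt{- 2 \left(- \sqrt{9 + 49} + 28\right)^{2} - 256} = \sqrt{- 2 \left(- \sqrt{58} + 28\right)^{2} - 256} = \sqrt{- 2 \left(28 - \sqrt{58}\right)^{2} - 256} = \sqrt{-256 - 2 \left(28 - \sqrt{58}\right)^{2}}$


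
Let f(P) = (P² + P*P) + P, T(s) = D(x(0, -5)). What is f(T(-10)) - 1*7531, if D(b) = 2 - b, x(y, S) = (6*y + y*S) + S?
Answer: -7426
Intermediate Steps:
x(y, S) = S + 6*y + S*y (x(y, S) = (6*y + S*y) + S = S + 6*y + S*y)
T(s) = 7 (T(s) = 2 - (-5 + 6*0 - 5*0) = 2 - (-5 + 0 + 0) = 2 - 1*(-5) = 2 + 5 = 7)
f(P) = P + 2*P² (f(P) = (P² + P²) + P = 2*P² + P = P + 2*P²)
f(T(-10)) - 1*7531 = 7*(1 + 2*7) - 1*7531 = 7*(1 + 14) - 7531 = 7*15 - 7531 = 105 - 7531 = -7426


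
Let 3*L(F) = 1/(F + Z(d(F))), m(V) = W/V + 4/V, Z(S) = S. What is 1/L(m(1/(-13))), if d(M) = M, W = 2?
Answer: -468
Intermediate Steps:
m(V) = 6/V (m(V) = 2/V + 4/V = 6/V)
L(F) = 1/(6*F) (L(F) = 1/(3*(F + F)) = 1/(3*((2*F))) = (1/(2*F))/3 = 1/(6*F))
1/L(m(1/(-13))) = 1/(1/(6*((6/(1/(-13)))))) = 1/(1/(6*((6/(-1/13))))) = 1/(1/(6*((6*(-13))))) = 1/((⅙)/(-78)) = 1/((⅙)*(-1/78)) = 1/(-1/468) = -468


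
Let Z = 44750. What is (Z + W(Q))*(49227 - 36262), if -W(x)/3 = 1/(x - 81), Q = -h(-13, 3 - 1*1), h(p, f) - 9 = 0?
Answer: 3481105093/6 ≈ 5.8018e+8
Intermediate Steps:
h(p, f) = 9 (h(p, f) = 9 + 0 = 9)
Q = -9 (Q = -1*9 = -9)
W(x) = -3/(-81 + x) (W(x) = -3/(x - 81) = -3/(-81 + x))
(Z + W(Q))*(49227 - 36262) = (44750 - 3/(-81 - 9))*(49227 - 36262) = (44750 - 3/(-90))*12965 = (44750 - 3*(-1/90))*12965 = (44750 + 1/30)*12965 = (1342501/30)*12965 = 3481105093/6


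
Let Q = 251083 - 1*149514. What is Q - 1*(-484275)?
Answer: 585844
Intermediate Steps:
Q = 101569 (Q = 251083 - 149514 = 101569)
Q - 1*(-484275) = 101569 - 1*(-484275) = 101569 + 484275 = 585844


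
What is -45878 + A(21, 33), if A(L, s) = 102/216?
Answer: -1651591/36 ≈ -45878.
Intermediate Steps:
A(L, s) = 17/36 (A(L, s) = 102*(1/216) = 17/36)
-45878 + A(21, 33) = -45878 + 17/36 = -1651591/36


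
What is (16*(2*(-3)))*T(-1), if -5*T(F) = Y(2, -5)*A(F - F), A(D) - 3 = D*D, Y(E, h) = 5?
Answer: 288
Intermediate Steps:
A(D) = 3 + D**2 (A(D) = 3 + D*D = 3 + D**2)
T(F) = -3 (T(F) = -(3 + (F - F)**2) = -(3 + 0**2) = -(3 + 0) = -3)
(16*(2*(-3)))*T(-1) = (16*(2*(-3)))*(-3) = (16*(-6))*(-3) = -96*(-3) = 288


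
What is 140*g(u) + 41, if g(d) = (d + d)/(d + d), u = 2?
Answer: 181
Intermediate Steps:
g(d) = 1 (g(d) = (2*d)/((2*d)) = (2*d)*(1/(2*d)) = 1)
140*g(u) + 41 = 140*1 + 41 = 140 + 41 = 181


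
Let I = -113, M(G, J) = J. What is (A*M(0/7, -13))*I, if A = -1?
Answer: -1469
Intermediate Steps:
(A*M(0/7, -13))*I = -1*(-13)*(-113) = 13*(-113) = -1469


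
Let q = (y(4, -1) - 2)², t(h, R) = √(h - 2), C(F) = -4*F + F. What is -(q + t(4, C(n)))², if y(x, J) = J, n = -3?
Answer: -(9 + √2)² ≈ -108.46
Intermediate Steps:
C(F) = -3*F
t(h, R) = √(-2 + h)
q = 9 (q = (-1 - 2)² = (-3)² = 9)
-(q + t(4, C(n)))² = -(9 + √(-2 + 4))² = -(9 + √2)²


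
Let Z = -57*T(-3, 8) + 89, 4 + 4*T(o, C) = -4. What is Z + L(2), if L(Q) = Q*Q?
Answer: 207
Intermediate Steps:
T(o, C) = -2 (T(o, C) = -1 + (¼)*(-4) = -1 - 1 = -2)
L(Q) = Q²
Z = 203 (Z = -57*(-2) + 89 = 114 + 89 = 203)
Z + L(2) = 203 + 2² = 203 + 4 = 207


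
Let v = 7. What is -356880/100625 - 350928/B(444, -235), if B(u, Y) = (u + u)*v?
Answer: -44679162/744625 ≈ -60.002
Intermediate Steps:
B(u, Y) = 14*u (B(u, Y) = (u + u)*7 = (2*u)*7 = 14*u)
-356880/100625 - 350928/B(444, -235) = -356880/100625 - 350928/(14*444) = -356880*1/100625 - 350928/6216 = -71376/20125 - 350928*1/6216 = -71376/20125 - 14622/259 = -44679162/744625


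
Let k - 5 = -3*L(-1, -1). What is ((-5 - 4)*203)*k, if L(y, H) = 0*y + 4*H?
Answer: -31059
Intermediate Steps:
L(y, H) = 4*H (L(y, H) = 0 + 4*H = 4*H)
k = 17 (k = 5 - 12*(-1) = 5 - 3*(-4) = 5 + 12 = 17)
((-5 - 4)*203)*k = ((-5 - 4)*203)*17 = -9*203*17 = -1827*17 = -31059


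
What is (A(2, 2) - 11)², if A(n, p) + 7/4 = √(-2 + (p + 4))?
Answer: 1849/16 ≈ 115.56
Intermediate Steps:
A(n, p) = -7/4 + √(2 + p) (A(n, p) = -7/4 + √(-2 + (p + 4)) = -7/4 + √(-2 + (4 + p)) = -7/4 + √(2 + p))
(A(2, 2) - 11)² = ((-7/4 + √(2 + 2)) - 11)² = ((-7/4 + √4) - 11)² = ((-7/4 + 2) - 11)² = (¼ - 11)² = (-43/4)² = 1849/16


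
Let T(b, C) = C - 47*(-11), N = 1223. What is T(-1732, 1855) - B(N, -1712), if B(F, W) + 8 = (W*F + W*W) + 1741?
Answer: -836529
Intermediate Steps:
T(b, C) = 517 + C (T(b, C) = C + 517 = 517 + C)
B(F, W) = 1733 + W**2 + F*W (B(F, W) = -8 + ((W*F + W*W) + 1741) = -8 + ((F*W + W**2) + 1741) = -8 + ((W**2 + F*W) + 1741) = -8 + (1741 + W**2 + F*W) = 1733 + W**2 + F*W)
T(-1732, 1855) - B(N, -1712) = (517 + 1855) - (1733 + (-1712)**2 + 1223*(-1712)) = 2372 - (1733 + 2930944 - 2093776) = 2372 - 1*838901 = 2372 - 838901 = -836529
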